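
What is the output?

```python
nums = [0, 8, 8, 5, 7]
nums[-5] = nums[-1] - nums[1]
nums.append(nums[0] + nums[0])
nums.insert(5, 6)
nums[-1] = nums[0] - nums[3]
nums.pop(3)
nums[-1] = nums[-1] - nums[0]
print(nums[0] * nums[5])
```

nums[-5] = nums[-1]-nums[1] = 7-8 = -1 → [-1, 8, 8, 5, 7]
append nums[0]+nums[0] = (-1)+(-1) = -2 → [-1, 8, 8, 5, 7, -2]
insert 6 at 5 → [-1, 8, 8, 5, 7, 6, -2]
nums[-1] = nums[0]-nums[3] = (-1)-5 = -6 → [-1, 8, 8, 5, 7, 6, -6]
pop(3) removes 5 → [-1, 8, 8, 7, 6, -6]
nums[-1] = nums[-1]-nums[0] = (-6)-(-1) = -5 → [-1, 8, 8, 7, 6, -5]
nums[0]*nums[5] = (-1)*(-5) = 5

5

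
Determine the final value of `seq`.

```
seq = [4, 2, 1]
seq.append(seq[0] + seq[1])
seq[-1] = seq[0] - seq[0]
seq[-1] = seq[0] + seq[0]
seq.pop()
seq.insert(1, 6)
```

append seq[0]+seq[1] = 4+2 = 6 → [4, 2, 1, 6]
seq[-1] = seq[0]-seq[0] = 4-4 = 0 → [4, 2, 1, 0]
seq[-1] = seq[0]+seq[0] = 4+4 = 8 → [4, 2, 1, 8]
pop() removes 8 → [4, 2, 1]
insert 6 at 1 → [4, 6, 2, 1]

[4, 6, 2, 1]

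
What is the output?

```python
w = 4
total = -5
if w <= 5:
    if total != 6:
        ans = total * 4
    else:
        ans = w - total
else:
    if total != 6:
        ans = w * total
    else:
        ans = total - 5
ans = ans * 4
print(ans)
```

-80

w=4, total=-5
w <= 5 is True; total != 6 is True
→ ans = total * 4 = -20
ans = (-20)*4 = -80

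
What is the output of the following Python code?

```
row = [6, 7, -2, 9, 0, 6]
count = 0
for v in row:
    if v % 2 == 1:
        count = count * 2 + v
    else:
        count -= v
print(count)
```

v=6: not odd, count = 0-6 = -6
v=7: odd, count = (-6)*2+7 = -5
v=-2: not odd, count = (-5)-(-2) = -3
v=9: odd, count = (-3)*2+9 = 3
v=0: not odd, count = 3-0 = 3
v=6: not odd, count = 3-6 = -3

-3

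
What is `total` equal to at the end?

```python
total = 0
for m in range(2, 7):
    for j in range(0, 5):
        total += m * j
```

200

m=2,j=0: total = 0+0 = 0
m=2,j=1: total = 0+2 = 2
m=2,j=2: total = 2+4 = 6
m=2,j=3: total = 6+6 = 12
m=2,j=4: total = 12+8 = 20
m=3,j=0: total = 20+0 = 20
m=3,j=1: total = 20+3 = 23
m=3,j=2: total = 23+6 = 29
m=3,j=3: total = 29+9 = 38
m=3,j=4: total = 38+12 = 50
m=4,j=0: total = 50+0 = 50
m=4,j=1: total = 50+4 = 54
m=4,j=2: total = 54+8 = 62
m=4,j=3: total = 62+12 = 74
m=4,j=4: total = 74+16 = 90
m=5,j=0: total = 90+0 = 90
m=5,j=1: total = 90+5 = 95
m=5,j=2: total = 95+10 = 105
m=5,j=3: total = 105+15 = 120
m=5,j=4: total = 120+20 = 140
m=6,j=0: total = 140+0 = 140
m=6,j=1: total = 140+6 = 146
m=6,j=2: total = 146+12 = 158
m=6,j=3: total = 158+18 = 176
m=6,j=4: total = 176+24 = 200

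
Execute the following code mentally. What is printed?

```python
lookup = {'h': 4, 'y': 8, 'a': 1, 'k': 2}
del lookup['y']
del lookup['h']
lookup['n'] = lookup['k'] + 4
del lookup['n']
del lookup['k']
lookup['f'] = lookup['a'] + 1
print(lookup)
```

{'a': 1, 'f': 2}

del 'y' → {'h': 4, 'a': 1, 'k': 2}
del 'h' → {'a': 1, 'k': 2}
lookup['n'] = lookup['k']+4 = 6 → {'a': 1, 'k': 2, 'n': 6}
del 'n' → {'a': 1, 'k': 2}
del 'k' → {'a': 1}
lookup['f'] = lookup['a']+1 = 2 → {'a': 1, 'f': 2}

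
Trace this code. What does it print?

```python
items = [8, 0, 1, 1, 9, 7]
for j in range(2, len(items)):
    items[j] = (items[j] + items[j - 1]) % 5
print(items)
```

j=2: items[2] = (1+0)%5 = 1 → [8, 0, 1, 1, 9, 7]
j=3: items[3] = (1+1)%5 = 2 → [8, 0, 1, 2, 9, 7]
j=4: items[4] = (9+2)%5 = 1 → [8, 0, 1, 2, 1, 7]
j=5: items[5] = (7+1)%5 = 3 → [8, 0, 1, 2, 1, 3]

[8, 0, 1, 2, 1, 3]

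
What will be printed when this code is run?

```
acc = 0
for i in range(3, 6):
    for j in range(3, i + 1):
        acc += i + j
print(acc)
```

48

i=3,j=3: acc = 0+6 = 6
i=4,j=3: acc = 6+7 = 13
i=4,j=4: acc = 13+8 = 21
i=5,j=3: acc = 21+8 = 29
i=5,j=4: acc = 29+9 = 38
i=5,j=5: acc = 38+10 = 48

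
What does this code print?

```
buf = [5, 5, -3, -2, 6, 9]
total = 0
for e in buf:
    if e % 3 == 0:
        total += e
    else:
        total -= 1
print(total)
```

e=5: not %3==0, total = 0-1 = -1
e=5: not %3==0, total = (-1)-1 = -2
e=-3: %3==0, total = (-2)+(-3) = -5
e=-2: not %3==0, total = (-5)-1 = -6
e=6: %3==0, total = (-6)+6 = 0
e=9: %3==0, total = 0+9 = 9

9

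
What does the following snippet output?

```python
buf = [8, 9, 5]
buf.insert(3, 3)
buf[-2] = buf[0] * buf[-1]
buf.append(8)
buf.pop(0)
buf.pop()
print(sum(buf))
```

insert 3 at 3 → [8, 9, 5, 3]
buf[-2] = buf[0]*buf[-1] = 8*3 = 24 → [8, 9, 24, 3]
append 8 → [8, 9, 24, 3, 8]
pop(0) removes 8 → [9, 24, 3, 8]
pop() removes 8 → [9, 24, 3]
sum = 36

36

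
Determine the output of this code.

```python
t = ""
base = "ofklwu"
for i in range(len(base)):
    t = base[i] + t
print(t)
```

uwlkfo

i=0: prepend 'o' → 'o'
i=1: prepend 'f' → 'fo'
i=2: prepend 'k' → 'kfo'
i=3: prepend 'l' → 'lkfo'
i=4: prepend 'w' → 'wlkfo'
i=5: prepend 'u' → 'uwlkfo'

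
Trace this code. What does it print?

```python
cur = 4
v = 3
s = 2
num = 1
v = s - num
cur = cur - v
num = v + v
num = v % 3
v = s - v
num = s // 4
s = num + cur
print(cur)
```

v = 2-1 = 1
cur = 4-1 = 3
num = 1+1 = 2
num = 1%3 = 1
v = 2-1 = 1
num = 2//4 = 0
s = 0+3 = 3

3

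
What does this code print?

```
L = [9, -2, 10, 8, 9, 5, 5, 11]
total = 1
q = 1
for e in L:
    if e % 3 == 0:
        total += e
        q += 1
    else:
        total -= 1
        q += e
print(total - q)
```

e=9: %3==0, total = 1+9 = 10; q=2
e=-2: not %3==0, total = 10-1 = 9; q=0
e=10: not %3==0, total = 9-1 = 8; q=10
e=8: not %3==0, total = 8-1 = 7; q=18
e=9: %3==0, total = 7+9 = 16; q=19
e=5: not %3==0, total = 16-1 = 15; q=24
e=5: not %3==0, total = 15-1 = 14; q=29
e=11: not %3==0, total = 14-1 = 13; q=40
total-q = 13-40 = -27

-27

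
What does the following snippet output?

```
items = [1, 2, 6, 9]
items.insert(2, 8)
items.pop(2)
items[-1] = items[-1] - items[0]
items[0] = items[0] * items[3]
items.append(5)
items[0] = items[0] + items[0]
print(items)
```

insert 8 at 2 → [1, 2, 8, 6, 9]
pop(2) removes 8 → [1, 2, 6, 9]
items[-1] = items[-1]-items[0] = 9-1 = 8 → [1, 2, 6, 8]
items[0] = items[0]*items[3] = 1*8 = 8 → [8, 2, 6, 8]
append 5 → [8, 2, 6, 8, 5]
items[0] = items[0]+items[0] = 8+8 = 16 → [16, 2, 6, 8, 5]

[16, 2, 6, 8, 5]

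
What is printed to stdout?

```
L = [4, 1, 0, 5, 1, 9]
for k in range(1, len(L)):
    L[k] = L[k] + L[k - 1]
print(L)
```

[4, 5, 5, 10, 11, 20]

k=1: L[1] = 1+4 = 5 → [4, 5, 0, 5, 1, 9]
k=2: L[2] = 0+5 = 5 → [4, 5, 5, 5, 1, 9]
k=3: L[3] = 5+5 = 10 → [4, 5, 5, 10, 1, 9]
k=4: L[4] = 1+10 = 11 → [4, 5, 5, 10, 11, 9]
k=5: L[5] = 9+11 = 20 → [4, 5, 5, 10, 11, 20]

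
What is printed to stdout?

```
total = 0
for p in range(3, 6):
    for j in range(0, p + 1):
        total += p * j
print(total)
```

p=3,j=0: total = 0+0 = 0
p=3,j=1: total = 0+3 = 3
p=3,j=2: total = 3+6 = 9
p=3,j=3: total = 9+9 = 18
p=4,j=0: total = 18+0 = 18
p=4,j=1: total = 18+4 = 22
p=4,j=2: total = 22+8 = 30
p=4,j=3: total = 30+12 = 42
p=4,j=4: total = 42+16 = 58
p=5,j=0: total = 58+0 = 58
p=5,j=1: total = 58+5 = 63
p=5,j=2: total = 63+10 = 73
p=5,j=3: total = 73+15 = 88
p=5,j=4: total = 88+20 = 108
p=5,j=5: total = 108+25 = 133

133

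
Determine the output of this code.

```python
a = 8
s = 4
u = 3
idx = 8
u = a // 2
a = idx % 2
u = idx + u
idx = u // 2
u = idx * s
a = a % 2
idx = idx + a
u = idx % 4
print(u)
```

u = 8//2 = 4
a = 8%2 = 0
u = 8+4 = 12
idx = 12//2 = 6
u = 6*4 = 24
a = 0%2 = 0
idx = 6+0 = 6
u = 6%4 = 2

2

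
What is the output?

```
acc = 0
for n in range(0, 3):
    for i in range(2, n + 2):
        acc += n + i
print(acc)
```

n=1,i=2: acc = 0+3 = 3
n=2,i=2: acc = 3+4 = 7
n=2,i=3: acc = 7+5 = 12

12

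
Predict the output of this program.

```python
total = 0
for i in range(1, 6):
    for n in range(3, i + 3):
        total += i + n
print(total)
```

120

i=1,n=3: total = 0+4 = 4
i=2,n=3: total = 4+5 = 9
i=2,n=4: total = 9+6 = 15
i=3,n=3: total = 15+6 = 21
i=3,n=4: total = 21+7 = 28
i=3,n=5: total = 28+8 = 36
i=4,n=3: total = 36+7 = 43
i=4,n=4: total = 43+8 = 51
i=4,n=5: total = 51+9 = 60
i=4,n=6: total = 60+10 = 70
i=5,n=3: total = 70+8 = 78
i=5,n=4: total = 78+9 = 87
i=5,n=5: total = 87+10 = 97
i=5,n=6: total = 97+11 = 108
i=5,n=7: total = 108+12 = 120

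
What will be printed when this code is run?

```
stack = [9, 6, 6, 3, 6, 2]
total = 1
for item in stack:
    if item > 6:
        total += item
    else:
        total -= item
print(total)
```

item=9: >6, total = 1+9 = 10
item=6: not >6, total = 10-6 = 4
item=6: not >6, total = 4-6 = -2
item=3: not >6, total = (-2)-3 = -5
item=6: not >6, total = (-5)-6 = -11
item=2: not >6, total = (-11)-2 = -13

-13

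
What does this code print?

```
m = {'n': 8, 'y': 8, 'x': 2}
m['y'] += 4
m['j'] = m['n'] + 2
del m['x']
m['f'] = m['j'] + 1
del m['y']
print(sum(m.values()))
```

m['y'] = 8+4 = 12 → {'n': 8, 'y': 12, 'x': 2}
m['j'] = m['n']+2 = 10 → {'n': 8, 'y': 12, 'x': 2, 'j': 10}
del 'x' → {'n': 8, 'y': 12, 'j': 10}
m['f'] = m['j']+1 = 11 → {'n': 8, 'y': 12, 'j': 10, 'f': 11}
del 'y' → {'n': 8, 'j': 10, 'f': 11}
sum of values = 29

29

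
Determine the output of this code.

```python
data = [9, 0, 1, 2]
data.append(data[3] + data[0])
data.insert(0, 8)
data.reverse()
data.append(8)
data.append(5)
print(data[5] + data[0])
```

19

append data[3]+data[0] = 2+9 = 11 → [9, 0, 1, 2, 11]
insert 8 at 0 → [8, 9, 0, 1, 2, 11]
reverse → [11, 2, 1, 0, 9, 8]
append 8 → [11, 2, 1, 0, 9, 8, 8]
append 5 → [11, 2, 1, 0, 9, 8, 8, 5]
data[5]+data[0] = 8+11 = 19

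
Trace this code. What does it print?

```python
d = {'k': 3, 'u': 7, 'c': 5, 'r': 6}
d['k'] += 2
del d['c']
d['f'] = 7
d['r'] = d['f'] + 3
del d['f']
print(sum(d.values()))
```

22

d['k'] = 3+2 = 5 → {'k': 5, 'u': 7, 'c': 5, 'r': 6}
del 'c' → {'k': 5, 'u': 7, 'r': 6}
d['f'] = 7 → {'k': 5, 'u': 7, 'r': 6, 'f': 7}
d['r'] = d['f']+3 = 10 → {'k': 5, 'u': 7, 'r': 10, 'f': 7}
del 'f' → {'k': 5, 'u': 7, 'r': 10}
sum of values = 22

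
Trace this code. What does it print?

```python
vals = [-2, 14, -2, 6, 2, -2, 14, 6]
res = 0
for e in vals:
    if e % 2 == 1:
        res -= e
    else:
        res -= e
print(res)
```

-36

e=-2: not odd, res = 0-(-2) = 2
e=14: not odd, res = 2-14 = -12
e=-2: not odd, res = (-12)-(-2) = -10
e=6: not odd, res = (-10)-6 = -16
e=2: not odd, res = (-16)-2 = -18
e=-2: not odd, res = (-18)-(-2) = -16
e=14: not odd, res = (-16)-14 = -30
e=6: not odd, res = (-30)-6 = -36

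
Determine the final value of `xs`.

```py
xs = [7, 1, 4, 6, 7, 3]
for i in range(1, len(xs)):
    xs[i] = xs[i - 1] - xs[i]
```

i=1: xs[1] = 7-1 = 6 → [7, 6, 4, 6, 7, 3]
i=2: xs[2] = 6-4 = 2 → [7, 6, 2, 6, 7, 3]
i=3: xs[3] = 2-6 = -4 → [7, 6, 2, -4, 7, 3]
i=4: xs[4] = (-4)-7 = -11 → [7, 6, 2, -4, -11, 3]
i=5: xs[5] = (-11)-3 = -14 → [7, 6, 2, -4, -11, -14]

[7, 6, 2, -4, -11, -14]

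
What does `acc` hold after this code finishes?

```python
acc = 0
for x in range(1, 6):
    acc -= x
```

-15

x=1: acc = 0-1 = -1
x=2: acc = (-1)-2 = -3
x=3: acc = (-3)-3 = -6
x=4: acc = (-6)-4 = -10
x=5: acc = (-10)-5 = -15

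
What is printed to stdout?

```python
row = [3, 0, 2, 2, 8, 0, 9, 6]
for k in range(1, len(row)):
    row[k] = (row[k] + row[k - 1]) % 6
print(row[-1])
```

k=1: row[1] = (0+3)%6 = 3 → [3, 3, 2, 2, 8, 0, 9, 6]
k=2: row[2] = (2+3)%6 = 5 → [3, 3, 5, 2, 8, 0, 9, 6]
k=3: row[3] = (2+5)%6 = 1 → [3, 3, 5, 1, 8, 0, 9, 6]
k=4: row[4] = (8+1)%6 = 3 → [3, 3, 5, 1, 3, 0, 9, 6]
k=5: row[5] = (0+3)%6 = 3 → [3, 3, 5, 1, 3, 3, 9, 6]
k=6: row[6] = (9+3)%6 = 0 → [3, 3, 5, 1, 3, 3, 0, 6]
k=7: row[7] = (6+0)%6 = 0 → [3, 3, 5, 1, 3, 3, 0, 0]

0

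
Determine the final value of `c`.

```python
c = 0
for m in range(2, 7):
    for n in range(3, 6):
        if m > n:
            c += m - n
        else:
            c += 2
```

m=2,n=3: not 2>3, c = 0+2 = 2
m=2,n=4: not 2>4, c = 2+2 = 4
m=2,n=5: not 2>5, c = 4+2 = 6
m=3,n=3: not 3>3, c = 6+2 = 8
m=3,n=4: not 3>4, c = 8+2 = 10
m=3,n=5: not 3>5, c = 10+2 = 12
m=4,n=3: 4>3, c = 12+1 = 13
m=4,n=4: not 4>4, c = 13+2 = 15
m=4,n=5: not 4>5, c = 15+2 = 17
m=5,n=3: 5>3, c = 17+2 = 19
m=5,n=4: 5>4, c = 19+1 = 20
m=5,n=5: not 5>5, c = 20+2 = 22
m=6,n=3: 6>3, c = 22+3 = 25
m=6,n=4: 6>4, c = 25+2 = 27
m=6,n=5: 6>5, c = 27+1 = 28

28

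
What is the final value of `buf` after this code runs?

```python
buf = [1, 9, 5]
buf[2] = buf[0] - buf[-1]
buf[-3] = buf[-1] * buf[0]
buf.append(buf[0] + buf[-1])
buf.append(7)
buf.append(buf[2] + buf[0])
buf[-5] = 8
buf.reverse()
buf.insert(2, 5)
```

[-8, 7, 5, -8, -4, 8, -4]

buf[2] = buf[0]-buf[-1] = 1-5 = -4 → [1, 9, -4]
buf[-3] = buf[-1]*buf[0] = (-4)*1 = -4 → [-4, 9, -4]
append buf[0]+buf[-1] = (-4)+(-4) = -8 → [-4, 9, -4, -8]
append 7 → [-4, 9, -4, -8, 7]
append buf[2]+buf[0] = (-4)+(-4) = -8 → [-4, 9, -4, -8, 7, -8]
buf[-5] = 8 → [-4, 8, -4, -8, 7, -8]
reverse → [-8, 7, -8, -4, 8, -4]
insert 5 at 2 → [-8, 7, 5, -8, -4, 8, -4]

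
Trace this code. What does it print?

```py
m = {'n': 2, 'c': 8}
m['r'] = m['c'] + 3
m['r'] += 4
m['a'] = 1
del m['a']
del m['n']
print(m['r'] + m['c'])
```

m['r'] = m['c']+3 = 11 → {'n': 2, 'c': 8, 'r': 11}
m['r'] = 11+4 = 15 → {'n': 2, 'c': 8, 'r': 15}
m['a'] = 1 → {'n': 2, 'c': 8, 'r': 15, 'a': 1}
del 'a' → {'n': 2, 'c': 8, 'r': 15}
del 'n' → {'c': 8, 'r': 15}
m['r']+m['c'] = 15+8 = 23

23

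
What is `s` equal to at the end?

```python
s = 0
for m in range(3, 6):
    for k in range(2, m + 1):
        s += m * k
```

m=3,k=2: s = 0+6 = 6
m=3,k=3: s = 6+9 = 15
m=4,k=2: s = 15+8 = 23
m=4,k=3: s = 23+12 = 35
m=4,k=4: s = 35+16 = 51
m=5,k=2: s = 51+10 = 61
m=5,k=3: s = 61+15 = 76
m=5,k=4: s = 76+20 = 96
m=5,k=5: s = 96+25 = 121

121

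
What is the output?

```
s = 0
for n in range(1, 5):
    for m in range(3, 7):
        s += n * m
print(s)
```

n=1,m=3: s = 0+3 = 3
n=1,m=4: s = 3+4 = 7
n=1,m=5: s = 7+5 = 12
n=1,m=6: s = 12+6 = 18
n=2,m=3: s = 18+6 = 24
n=2,m=4: s = 24+8 = 32
n=2,m=5: s = 32+10 = 42
n=2,m=6: s = 42+12 = 54
n=3,m=3: s = 54+9 = 63
n=3,m=4: s = 63+12 = 75
n=3,m=5: s = 75+15 = 90
n=3,m=6: s = 90+18 = 108
n=4,m=3: s = 108+12 = 120
n=4,m=4: s = 120+16 = 136
n=4,m=5: s = 136+20 = 156
n=4,m=6: s = 156+24 = 180

180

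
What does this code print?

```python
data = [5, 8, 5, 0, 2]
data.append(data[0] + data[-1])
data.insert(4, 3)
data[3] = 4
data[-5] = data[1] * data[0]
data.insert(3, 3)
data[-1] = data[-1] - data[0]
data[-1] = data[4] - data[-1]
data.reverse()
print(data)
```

[2, 2, 3, 4, 3, 40, 8, 5]

append data[0]+data[-1] = 5+2 = 7 → [5, 8, 5, 0, 2, 7]
insert 3 at 4 → [5, 8, 5, 0, 3, 2, 7]
data[3] = 4 → [5, 8, 5, 4, 3, 2, 7]
data[-5] = data[1]*data[0] = 8*5 = 40 → [5, 8, 40, 4, 3, 2, 7]
insert 3 at 3 → [5, 8, 40, 3, 4, 3, 2, 7]
data[-1] = data[-1]-data[0] = 7-5 = 2 → [5, 8, 40, 3, 4, 3, 2, 2]
data[-1] = data[4]-data[-1] = 4-2 = 2 → [5, 8, 40, 3, 4, 3, 2, 2]
reverse → [2, 2, 3, 4, 3, 40, 8, 5]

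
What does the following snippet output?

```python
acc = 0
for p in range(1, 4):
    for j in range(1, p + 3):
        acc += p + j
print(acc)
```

p=1,j=1: acc = 0+2 = 2
p=1,j=2: acc = 2+3 = 5
p=1,j=3: acc = 5+4 = 9
p=2,j=1: acc = 9+3 = 12
p=2,j=2: acc = 12+4 = 16
p=2,j=3: acc = 16+5 = 21
p=2,j=4: acc = 21+6 = 27
p=3,j=1: acc = 27+4 = 31
p=3,j=2: acc = 31+5 = 36
p=3,j=3: acc = 36+6 = 42
p=3,j=4: acc = 42+7 = 49
p=3,j=5: acc = 49+8 = 57

57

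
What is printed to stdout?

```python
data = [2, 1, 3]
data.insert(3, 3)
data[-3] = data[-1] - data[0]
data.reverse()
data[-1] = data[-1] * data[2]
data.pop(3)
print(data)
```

insert 3 at 3 → [2, 1, 3, 3]
data[-3] = data[-1]-data[0] = 3-2 = 1 → [2, 1, 3, 3]
reverse → [3, 3, 1, 2]
data[-1] = data[-1]*data[2] = 2*1 = 2 → [3, 3, 1, 2]
pop(3) removes 2 → [3, 3, 1]

[3, 3, 1]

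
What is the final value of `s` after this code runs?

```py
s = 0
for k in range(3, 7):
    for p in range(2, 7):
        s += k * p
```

k=3,p=2: s = 0+6 = 6
k=3,p=3: s = 6+9 = 15
k=3,p=4: s = 15+12 = 27
k=3,p=5: s = 27+15 = 42
k=3,p=6: s = 42+18 = 60
k=4,p=2: s = 60+8 = 68
k=4,p=3: s = 68+12 = 80
k=4,p=4: s = 80+16 = 96
k=4,p=5: s = 96+20 = 116
k=4,p=6: s = 116+24 = 140
k=5,p=2: s = 140+10 = 150
k=5,p=3: s = 150+15 = 165
k=5,p=4: s = 165+20 = 185
k=5,p=5: s = 185+25 = 210
k=5,p=6: s = 210+30 = 240
k=6,p=2: s = 240+12 = 252
k=6,p=3: s = 252+18 = 270
k=6,p=4: s = 270+24 = 294
k=6,p=5: s = 294+30 = 324
k=6,p=6: s = 324+36 = 360

360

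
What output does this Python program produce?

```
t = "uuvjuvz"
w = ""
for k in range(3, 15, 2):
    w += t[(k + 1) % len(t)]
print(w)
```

k=3: add t[4]='u' → 'u'
k=5: add t[6]='z' → 'uz'
k=7: add t[1]='u' → 'uzu'
k=9: add t[3]='j' → 'uzuj'
k=11: add t[5]='v' → 'uzujv'
k=13: add t[0]='u' → 'uzujvu'

uzujvu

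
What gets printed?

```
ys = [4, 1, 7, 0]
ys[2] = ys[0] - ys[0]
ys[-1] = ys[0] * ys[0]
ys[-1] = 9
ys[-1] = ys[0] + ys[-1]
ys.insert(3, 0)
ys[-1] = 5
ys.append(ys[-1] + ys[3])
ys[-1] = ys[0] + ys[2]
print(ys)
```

ys[2] = ys[0]-ys[0] = 4-4 = 0 → [4, 1, 0, 0]
ys[-1] = ys[0]*ys[0] = 4*4 = 16 → [4, 1, 0, 16]
ys[-1] = 9 → [4, 1, 0, 9]
ys[-1] = ys[0]+ys[-1] = 4+9 = 13 → [4, 1, 0, 13]
insert 0 at 3 → [4, 1, 0, 0, 13]
ys[-1] = 5 → [4, 1, 0, 0, 5]
append ys[-1]+ys[3] = 5+0 = 5 → [4, 1, 0, 0, 5, 5]
ys[-1] = ys[0]+ys[2] = 4+0 = 4 → [4, 1, 0, 0, 5, 4]

[4, 1, 0, 0, 5, 4]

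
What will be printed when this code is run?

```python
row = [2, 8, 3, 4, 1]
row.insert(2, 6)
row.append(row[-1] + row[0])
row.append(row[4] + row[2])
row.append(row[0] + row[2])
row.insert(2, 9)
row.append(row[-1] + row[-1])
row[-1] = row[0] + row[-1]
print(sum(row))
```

insert 6 at 2 → [2, 8, 6, 3, 4, 1]
append row[-1]+row[0] = 1+2 = 3 → [2, 8, 6, 3, 4, 1, 3]
append row[4]+row[2] = 4+6 = 10 → [2, 8, 6, 3, 4, 1, 3, 10]
append row[0]+row[2] = 2+6 = 8 → [2, 8, 6, 3, 4, 1, 3, 10, 8]
insert 9 at 2 → [2, 8, 9, 6, 3, 4, 1, 3, 10, 8]
append row[-1]+row[-1] = 8+8 = 16 → [2, 8, 9, 6, 3, 4, 1, 3, 10, 8, 16]
row[-1] = row[0]+row[-1] = 2+16 = 18 → [2, 8, 9, 6, 3, 4, 1, 3, 10, 8, 18]
sum = 72

72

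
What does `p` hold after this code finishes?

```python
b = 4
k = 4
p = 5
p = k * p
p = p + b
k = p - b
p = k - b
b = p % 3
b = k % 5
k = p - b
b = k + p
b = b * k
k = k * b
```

16

p = 4*5 = 20
p = 20+4 = 24
k = 24-4 = 20
p = 20-4 = 16
b = 16%3 = 1
b = 20%5 = 0
k = 16-0 = 16
b = 16+16 = 32
b = 32*16 = 512
k = 16*512 = 8192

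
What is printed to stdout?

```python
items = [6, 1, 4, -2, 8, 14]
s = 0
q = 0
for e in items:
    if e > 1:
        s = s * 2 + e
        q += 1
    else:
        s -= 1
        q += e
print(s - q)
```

e=6: >1, s = 0*2+6 = 6; q=1
e=1: not >1, s = 6-1 = 5; q=2
e=4: >1, s = 5*2+4 = 14; q=3
e=-2: not >1, s = 14-1 = 13; q=1
e=8: >1, s = 13*2+8 = 34; q=2
e=14: >1, s = 34*2+14 = 82; q=3
s-q = 82-3 = 79

79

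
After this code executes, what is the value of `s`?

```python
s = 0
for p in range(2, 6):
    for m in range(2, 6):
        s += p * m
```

196

p=2,m=2: s = 0+4 = 4
p=2,m=3: s = 4+6 = 10
p=2,m=4: s = 10+8 = 18
p=2,m=5: s = 18+10 = 28
p=3,m=2: s = 28+6 = 34
p=3,m=3: s = 34+9 = 43
p=3,m=4: s = 43+12 = 55
p=3,m=5: s = 55+15 = 70
p=4,m=2: s = 70+8 = 78
p=4,m=3: s = 78+12 = 90
p=4,m=4: s = 90+16 = 106
p=4,m=5: s = 106+20 = 126
p=5,m=2: s = 126+10 = 136
p=5,m=3: s = 136+15 = 151
p=5,m=4: s = 151+20 = 171
p=5,m=5: s = 171+25 = 196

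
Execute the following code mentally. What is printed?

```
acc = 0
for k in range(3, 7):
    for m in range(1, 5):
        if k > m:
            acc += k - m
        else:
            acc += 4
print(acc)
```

k=3,m=1: 3>1, acc = 0+2 = 2
k=3,m=2: 3>2, acc = 2+1 = 3
k=3,m=3: not 3>3, acc = 3+4 = 7
k=3,m=4: not 3>4, acc = 7+4 = 11
k=4,m=1: 4>1, acc = 11+3 = 14
k=4,m=2: 4>2, acc = 14+2 = 16
k=4,m=3: 4>3, acc = 16+1 = 17
k=4,m=4: not 4>4, acc = 17+4 = 21
k=5,m=1: 5>1, acc = 21+4 = 25
k=5,m=2: 5>2, acc = 25+3 = 28
k=5,m=3: 5>3, acc = 28+2 = 30
k=5,m=4: 5>4, acc = 30+1 = 31
k=6,m=1: 6>1, acc = 31+5 = 36
k=6,m=2: 6>2, acc = 36+4 = 40
k=6,m=3: 6>3, acc = 40+3 = 43
k=6,m=4: 6>4, acc = 43+2 = 45

45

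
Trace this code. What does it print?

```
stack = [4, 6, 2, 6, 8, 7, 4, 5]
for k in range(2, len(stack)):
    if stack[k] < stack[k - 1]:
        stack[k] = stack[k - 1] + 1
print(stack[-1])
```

k=2: 2<6, stack[2] = 6+1 = 7 → [4, 6, 7, 6, 8, 7, 4, 5]
k=3: 6<7, stack[3] = 7+1 = 8 → [4, 6, 7, 8, 8, 7, 4, 5]
k=4: 8>=8, unchanged → [4, 6, 7, 8, 8, 7, 4, 5]
k=5: 7<8, stack[5] = 8+1 = 9 → [4, 6, 7, 8, 8, 9, 4, 5]
k=6: 4<9, stack[6] = 9+1 = 10 → [4, 6, 7, 8, 8, 9, 10, 5]
k=7: 5<10, stack[7] = 10+1 = 11 → [4, 6, 7, 8, 8, 9, 10, 11]

11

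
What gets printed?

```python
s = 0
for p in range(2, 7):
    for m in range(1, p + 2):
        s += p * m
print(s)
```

375

p=2,m=1: s = 0+2 = 2
p=2,m=2: s = 2+4 = 6
p=2,m=3: s = 6+6 = 12
p=3,m=1: s = 12+3 = 15
p=3,m=2: s = 15+6 = 21
p=3,m=3: s = 21+9 = 30
p=3,m=4: s = 30+12 = 42
p=4,m=1: s = 42+4 = 46
p=4,m=2: s = 46+8 = 54
p=4,m=3: s = 54+12 = 66
p=4,m=4: s = 66+16 = 82
p=4,m=5: s = 82+20 = 102
p=5,m=1: s = 102+5 = 107
p=5,m=2: s = 107+10 = 117
p=5,m=3: s = 117+15 = 132
p=5,m=4: s = 132+20 = 152
p=5,m=5: s = 152+25 = 177
p=5,m=6: s = 177+30 = 207
p=6,m=1: s = 207+6 = 213
p=6,m=2: s = 213+12 = 225
p=6,m=3: s = 225+18 = 243
p=6,m=4: s = 243+24 = 267
p=6,m=5: s = 267+30 = 297
p=6,m=6: s = 297+36 = 333
p=6,m=7: s = 333+42 = 375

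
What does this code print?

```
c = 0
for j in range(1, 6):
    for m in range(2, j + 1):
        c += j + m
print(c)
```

70

j=2,m=2: c = 0+4 = 4
j=3,m=2: c = 4+5 = 9
j=3,m=3: c = 9+6 = 15
j=4,m=2: c = 15+6 = 21
j=4,m=3: c = 21+7 = 28
j=4,m=4: c = 28+8 = 36
j=5,m=2: c = 36+7 = 43
j=5,m=3: c = 43+8 = 51
j=5,m=4: c = 51+9 = 60
j=5,m=5: c = 60+10 = 70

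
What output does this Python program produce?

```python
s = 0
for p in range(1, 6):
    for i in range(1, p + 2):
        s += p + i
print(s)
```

p=1,i=1: s = 0+2 = 2
p=1,i=2: s = 2+3 = 5
p=2,i=1: s = 5+3 = 8
p=2,i=2: s = 8+4 = 12
p=2,i=3: s = 12+5 = 17
p=3,i=1: s = 17+4 = 21
p=3,i=2: s = 21+5 = 26
p=3,i=3: s = 26+6 = 32
p=3,i=4: s = 32+7 = 39
p=4,i=1: s = 39+5 = 44
p=4,i=2: s = 44+6 = 50
p=4,i=3: s = 50+7 = 57
p=4,i=4: s = 57+8 = 65
p=4,i=5: s = 65+9 = 74
p=5,i=1: s = 74+6 = 80
p=5,i=2: s = 80+7 = 87
p=5,i=3: s = 87+8 = 95
p=5,i=4: s = 95+9 = 104
p=5,i=5: s = 104+10 = 114
p=5,i=6: s = 114+11 = 125

125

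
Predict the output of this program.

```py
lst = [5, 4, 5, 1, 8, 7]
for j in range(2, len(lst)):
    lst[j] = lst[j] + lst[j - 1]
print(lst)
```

[5, 4, 9, 10, 18, 25]

j=2: lst[2] = 5+4 = 9 → [5, 4, 9, 1, 8, 7]
j=3: lst[3] = 1+9 = 10 → [5, 4, 9, 10, 8, 7]
j=4: lst[4] = 8+10 = 18 → [5, 4, 9, 10, 18, 7]
j=5: lst[5] = 7+18 = 25 → [5, 4, 9, 10, 18, 25]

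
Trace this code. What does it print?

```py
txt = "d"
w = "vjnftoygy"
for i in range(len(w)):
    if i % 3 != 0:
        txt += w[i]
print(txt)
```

djntogy

i=0: skip
i=1: add 'j' → 'dj'
i=2: add 'n' → 'djn'
i=3: skip
i=4: add 't' → 'djnt'
i=5: add 'o' → 'djnto'
i=6: skip
i=7: add 'g' → 'djntog'
i=8: add 'y' → 'djntogy'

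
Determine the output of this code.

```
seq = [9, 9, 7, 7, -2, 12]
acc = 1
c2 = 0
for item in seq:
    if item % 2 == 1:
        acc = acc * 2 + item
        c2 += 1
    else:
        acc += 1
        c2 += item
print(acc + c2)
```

161

item=9: odd, acc = 1*2+9 = 11; c2=1
item=9: odd, acc = 11*2+9 = 31; c2=2
item=7: odd, acc = 31*2+7 = 69; c2=3
item=7: odd, acc = 69*2+7 = 145; c2=4
item=-2: not odd, acc = 145+1 = 146; c2=2
item=12: not odd, acc = 146+1 = 147; c2=14
acc+c2 = 147+14 = 161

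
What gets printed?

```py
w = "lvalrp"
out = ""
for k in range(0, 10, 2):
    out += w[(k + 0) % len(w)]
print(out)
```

larla

k=0: add w[0]='l' → 'l'
k=2: add w[2]='a' → 'la'
k=4: add w[4]='r' → 'lar'
k=6: add w[0]='l' → 'larl'
k=8: add w[2]='a' → 'larla'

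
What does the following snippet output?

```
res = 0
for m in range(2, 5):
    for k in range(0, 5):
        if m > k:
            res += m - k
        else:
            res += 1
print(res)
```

m=2,k=0: 2>0, res = 0+2 = 2
m=2,k=1: 2>1, res = 2+1 = 3
m=2,k=2: not 2>2, res = 3+1 = 4
m=2,k=3: not 2>3, res = 4+1 = 5
m=2,k=4: not 2>4, res = 5+1 = 6
m=3,k=0: 3>0, res = 6+3 = 9
m=3,k=1: 3>1, res = 9+2 = 11
m=3,k=2: 3>2, res = 11+1 = 12
m=3,k=3: not 3>3, res = 12+1 = 13
m=3,k=4: not 3>4, res = 13+1 = 14
m=4,k=0: 4>0, res = 14+4 = 18
m=4,k=1: 4>1, res = 18+3 = 21
m=4,k=2: 4>2, res = 21+2 = 23
m=4,k=3: 4>3, res = 23+1 = 24
m=4,k=4: not 4>4, res = 24+1 = 25

25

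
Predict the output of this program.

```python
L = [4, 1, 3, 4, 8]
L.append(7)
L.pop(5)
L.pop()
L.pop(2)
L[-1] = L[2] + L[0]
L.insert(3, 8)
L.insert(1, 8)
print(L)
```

append 7 → [4, 1, 3, 4, 8, 7]
pop(5) removes 7 → [4, 1, 3, 4, 8]
pop() removes 8 → [4, 1, 3, 4]
pop(2) removes 3 → [4, 1, 4]
L[-1] = L[2]+L[0] = 4+4 = 8 → [4, 1, 8]
insert 8 at 3 → [4, 1, 8, 8]
insert 8 at 1 → [4, 8, 1, 8, 8]

[4, 8, 1, 8, 8]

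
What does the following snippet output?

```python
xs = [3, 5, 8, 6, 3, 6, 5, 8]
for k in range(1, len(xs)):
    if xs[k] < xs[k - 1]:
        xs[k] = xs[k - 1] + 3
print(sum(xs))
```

k=1: 5>=3, unchanged → [3, 5, 8, 6, 3, 6, 5, 8]
k=2: 8>=5, unchanged → [3, 5, 8, 6, 3, 6, 5, 8]
k=3: 6<8, xs[3] = 8+3 = 11 → [3, 5, 8, 11, 3, 6, 5, 8]
k=4: 3<11, xs[4] = 11+3 = 14 → [3, 5, 8, 11, 14, 6, 5, 8]
k=5: 6<14, xs[5] = 14+3 = 17 → [3, 5, 8, 11, 14, 17, 5, 8]
k=6: 5<17, xs[6] = 17+3 = 20 → [3, 5, 8, 11, 14, 17, 20, 8]
k=7: 8<20, xs[7] = 20+3 = 23 → [3, 5, 8, 11, 14, 17, 20, 23]
sum = 101

101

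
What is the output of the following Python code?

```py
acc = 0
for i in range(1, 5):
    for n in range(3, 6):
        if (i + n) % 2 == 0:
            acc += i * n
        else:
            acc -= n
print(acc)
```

32

i=1,n=3: even sum, acc = 0+3 = 3
i=1,n=4: odd sum, acc = 3-4 = -1
i=1,n=5: even sum, acc = (-1)+5 = 4
i=2,n=3: odd sum, acc = 4-3 = 1
i=2,n=4: even sum, acc = 1+8 = 9
i=2,n=5: odd sum, acc = 9-5 = 4
i=3,n=3: even sum, acc = 4+9 = 13
i=3,n=4: odd sum, acc = 13-4 = 9
i=3,n=5: even sum, acc = 9+15 = 24
i=4,n=3: odd sum, acc = 24-3 = 21
i=4,n=4: even sum, acc = 21+16 = 37
i=4,n=5: odd sum, acc = 37-5 = 32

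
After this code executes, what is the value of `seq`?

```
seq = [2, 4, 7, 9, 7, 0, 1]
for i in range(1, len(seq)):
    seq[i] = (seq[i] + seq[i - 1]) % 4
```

[2, 2, 1, 2, 1, 1, 2]

i=1: seq[1] = (4+2)%4 = 2 → [2, 2, 7, 9, 7, 0, 1]
i=2: seq[2] = (7+2)%4 = 1 → [2, 2, 1, 9, 7, 0, 1]
i=3: seq[3] = (9+1)%4 = 2 → [2, 2, 1, 2, 7, 0, 1]
i=4: seq[4] = (7+2)%4 = 1 → [2, 2, 1, 2, 1, 0, 1]
i=5: seq[5] = (0+1)%4 = 1 → [2, 2, 1, 2, 1, 1, 1]
i=6: seq[6] = (1+1)%4 = 2 → [2, 2, 1, 2, 1, 1, 2]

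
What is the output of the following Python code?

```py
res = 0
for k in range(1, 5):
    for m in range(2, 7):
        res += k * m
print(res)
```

k=1,m=2: res = 0+2 = 2
k=1,m=3: res = 2+3 = 5
k=1,m=4: res = 5+4 = 9
k=1,m=5: res = 9+5 = 14
k=1,m=6: res = 14+6 = 20
k=2,m=2: res = 20+4 = 24
k=2,m=3: res = 24+6 = 30
k=2,m=4: res = 30+8 = 38
k=2,m=5: res = 38+10 = 48
k=2,m=6: res = 48+12 = 60
k=3,m=2: res = 60+6 = 66
k=3,m=3: res = 66+9 = 75
k=3,m=4: res = 75+12 = 87
k=3,m=5: res = 87+15 = 102
k=3,m=6: res = 102+18 = 120
k=4,m=2: res = 120+8 = 128
k=4,m=3: res = 128+12 = 140
k=4,m=4: res = 140+16 = 156
k=4,m=5: res = 156+20 = 176
k=4,m=6: res = 176+24 = 200

200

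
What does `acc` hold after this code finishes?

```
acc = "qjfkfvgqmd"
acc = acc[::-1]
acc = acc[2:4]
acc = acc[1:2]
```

reverse → 'dmqgvfkfjq'
slice [2:4] → 'qg'
slice [1:2] → 'g'

'g'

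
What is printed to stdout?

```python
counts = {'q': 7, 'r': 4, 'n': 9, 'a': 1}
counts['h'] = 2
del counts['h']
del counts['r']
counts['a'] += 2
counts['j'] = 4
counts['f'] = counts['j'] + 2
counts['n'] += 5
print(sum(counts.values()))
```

34

counts['h'] = 2 → {'q': 7, 'r': 4, 'n': 9, 'a': 1, 'h': 2}
del 'h' → {'q': 7, 'r': 4, 'n': 9, 'a': 1}
del 'r' → {'q': 7, 'n': 9, 'a': 1}
counts['a'] = 1+2 = 3 → {'q': 7, 'n': 9, 'a': 3}
counts['j'] = 4 → {'q': 7, 'n': 9, 'a': 3, 'j': 4}
counts['f'] = counts['j']+2 = 6 → {'q': 7, 'n': 9, 'a': 3, 'j': 4, 'f': 6}
counts['n'] = 9+5 = 14 → {'q': 7, 'n': 14, 'a': 3, 'j': 4, 'f': 6}
sum of values = 34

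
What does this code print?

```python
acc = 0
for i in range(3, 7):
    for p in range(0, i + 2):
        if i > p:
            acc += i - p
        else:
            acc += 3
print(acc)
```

i=3,p=0: 3>0, acc = 0+3 = 3
i=3,p=1: 3>1, acc = 3+2 = 5
i=3,p=2: 3>2, acc = 5+1 = 6
i=3,p=3: not 3>3, acc = 6+3 = 9
i=3,p=4: not 3>4, acc = 9+3 = 12
i=4,p=0: 4>0, acc = 12+4 = 16
i=4,p=1: 4>1, acc = 16+3 = 19
i=4,p=2: 4>2, acc = 19+2 = 21
i=4,p=3: 4>3, acc = 21+1 = 22
i=4,p=4: not 4>4, acc = 22+3 = 25
i=4,p=5: not 4>5, acc = 25+3 = 28
i=5,p=0: 5>0, acc = 28+5 = 33
i=5,p=1: 5>1, acc = 33+4 = 37
i=5,p=2: 5>2, acc = 37+3 = 40
i=5,p=3: 5>3, acc = 40+2 = 42
i=5,p=4: 5>4, acc = 42+1 = 43
i=5,p=5: not 5>5, acc = 43+3 = 46
i=5,p=6: not 5>6, acc = 46+3 = 49
i=6,p=0: 6>0, acc = 49+6 = 55
i=6,p=1: 6>1, acc = 55+5 = 60
i=6,p=2: 6>2, acc = 60+4 = 64
i=6,p=3: 6>3, acc = 64+3 = 67
i=6,p=4: 6>4, acc = 67+2 = 69
i=6,p=5: 6>5, acc = 69+1 = 70
i=6,p=6: not 6>6, acc = 70+3 = 73
i=6,p=7: not 6>7, acc = 73+3 = 76

76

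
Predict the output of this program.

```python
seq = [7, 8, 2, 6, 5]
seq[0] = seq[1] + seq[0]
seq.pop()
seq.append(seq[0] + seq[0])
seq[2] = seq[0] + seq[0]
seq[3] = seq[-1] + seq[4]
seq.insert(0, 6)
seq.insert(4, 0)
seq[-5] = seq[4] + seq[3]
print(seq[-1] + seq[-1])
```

60

seq[0] = seq[1]+seq[0] = 8+7 = 15 → [15, 8, 2, 6, 5]
pop() removes 5 → [15, 8, 2, 6]
append seq[0]+seq[0] = 15+15 = 30 → [15, 8, 2, 6, 30]
seq[2] = seq[0]+seq[0] = 15+15 = 30 → [15, 8, 30, 6, 30]
seq[3] = seq[-1]+seq[4] = 30+30 = 60 → [15, 8, 30, 60, 30]
insert 6 at 0 → [6, 15, 8, 30, 60, 30]
insert 0 at 4 → [6, 15, 8, 30, 0, 60, 30]
seq[-5] = seq[4]+seq[3] = 0+30 = 30 → [6, 15, 30, 30, 0, 60, 30]
seq[-1]+seq[-1] = 30+30 = 60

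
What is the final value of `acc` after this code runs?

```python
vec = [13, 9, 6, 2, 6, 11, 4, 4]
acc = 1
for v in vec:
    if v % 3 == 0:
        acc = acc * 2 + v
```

v=13: not %3==0
v=9: %3==0, acc = 1*2+9 = 11
v=6: %3==0, acc = 11*2+6 = 28
v=2: not %3==0
v=6: %3==0, acc = 28*2+6 = 62
v=11: not %3==0
v=4: not %3==0
v=4: not %3==0

62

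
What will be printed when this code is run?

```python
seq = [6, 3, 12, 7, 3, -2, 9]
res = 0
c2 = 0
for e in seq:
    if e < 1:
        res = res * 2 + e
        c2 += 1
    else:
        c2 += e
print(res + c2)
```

e=6: not <1; c2=6
e=3: not <1; c2=9
e=12: not <1; c2=21
e=7: not <1; c2=28
e=3: not <1; c2=31
e=-2: <1, res = 0*2+(-2) = -2; c2=32
e=9: not <1; c2=41
res+c2 = (-2)+41 = 39

39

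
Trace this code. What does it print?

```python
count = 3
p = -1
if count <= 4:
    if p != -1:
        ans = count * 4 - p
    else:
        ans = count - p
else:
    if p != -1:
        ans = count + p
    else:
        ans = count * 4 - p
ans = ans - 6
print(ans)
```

-2

count=3, p=-1
count <= 4 is True; p != -1 is False
→ ans = count - p = 4
ans = 4-6 = -2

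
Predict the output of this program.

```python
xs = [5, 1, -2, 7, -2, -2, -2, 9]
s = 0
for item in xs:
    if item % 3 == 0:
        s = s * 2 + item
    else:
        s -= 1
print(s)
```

item=5: not %3==0, s = 0-1 = -1
item=1: not %3==0, s = (-1)-1 = -2
item=-2: not %3==0, s = (-2)-1 = -3
item=7: not %3==0, s = (-3)-1 = -4
item=-2: not %3==0, s = (-4)-1 = -5
item=-2: not %3==0, s = (-5)-1 = -6
item=-2: not %3==0, s = (-6)-1 = -7
item=9: %3==0, s = (-7)*2+9 = -5

-5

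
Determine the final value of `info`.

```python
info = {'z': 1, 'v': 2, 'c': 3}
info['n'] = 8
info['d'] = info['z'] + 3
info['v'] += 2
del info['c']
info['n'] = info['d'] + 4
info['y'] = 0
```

info['n'] = 8 → {'z': 1, 'v': 2, 'c': 3, 'n': 8}
info['d'] = info['z']+3 = 4 → {'z': 1, 'v': 2, 'c': 3, 'n': 8, 'd': 4}
info['v'] = 2+2 = 4 → {'z': 1, 'v': 4, 'c': 3, 'n': 8, 'd': 4}
del 'c' → {'z': 1, 'v': 4, 'n': 8, 'd': 4}
info['n'] = info['d']+4 = 8 → {'z': 1, 'v': 4, 'n': 8, 'd': 4}
info['y'] = 0 → {'z': 1, 'v': 4, 'n': 8, 'd': 4, 'y': 0}

{'z': 1, 'v': 4, 'n': 8, 'd': 4, 'y': 0}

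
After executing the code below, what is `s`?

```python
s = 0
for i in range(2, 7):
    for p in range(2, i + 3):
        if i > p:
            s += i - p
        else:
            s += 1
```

35

i=2,p=2: not 2>2, s = 0+1 = 1
i=2,p=3: not 2>3, s = 1+1 = 2
i=2,p=4: not 2>4, s = 2+1 = 3
i=3,p=2: 3>2, s = 3+1 = 4
i=3,p=3: not 3>3, s = 4+1 = 5
i=3,p=4: not 3>4, s = 5+1 = 6
i=3,p=5: not 3>5, s = 6+1 = 7
i=4,p=2: 4>2, s = 7+2 = 9
i=4,p=3: 4>3, s = 9+1 = 10
i=4,p=4: not 4>4, s = 10+1 = 11
i=4,p=5: not 4>5, s = 11+1 = 12
i=4,p=6: not 4>6, s = 12+1 = 13
i=5,p=2: 5>2, s = 13+3 = 16
i=5,p=3: 5>3, s = 16+2 = 18
i=5,p=4: 5>4, s = 18+1 = 19
i=5,p=5: not 5>5, s = 19+1 = 20
i=5,p=6: not 5>6, s = 20+1 = 21
i=5,p=7: not 5>7, s = 21+1 = 22
i=6,p=2: 6>2, s = 22+4 = 26
i=6,p=3: 6>3, s = 26+3 = 29
i=6,p=4: 6>4, s = 29+2 = 31
i=6,p=5: 6>5, s = 31+1 = 32
i=6,p=6: not 6>6, s = 32+1 = 33
i=6,p=7: not 6>7, s = 33+1 = 34
i=6,p=8: not 6>8, s = 34+1 = 35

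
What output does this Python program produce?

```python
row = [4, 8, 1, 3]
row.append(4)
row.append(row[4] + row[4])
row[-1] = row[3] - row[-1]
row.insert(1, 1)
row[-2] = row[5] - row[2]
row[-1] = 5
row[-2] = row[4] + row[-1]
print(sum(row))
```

30

append 4 → [4, 8, 1, 3, 4]
append row[4]+row[4] = 4+4 = 8 → [4, 8, 1, 3, 4, 8]
row[-1] = row[3]-row[-1] = 3-8 = -5 → [4, 8, 1, 3, 4, -5]
insert 1 at 1 → [4, 1, 8, 1, 3, 4, -5]
row[-2] = row[5]-row[2] = 4-8 = -4 → [4, 1, 8, 1, 3, -4, -5]
row[-1] = 5 → [4, 1, 8, 1, 3, -4, 5]
row[-2] = row[4]+row[-1] = 3+5 = 8 → [4, 1, 8, 1, 3, 8, 5]
sum = 30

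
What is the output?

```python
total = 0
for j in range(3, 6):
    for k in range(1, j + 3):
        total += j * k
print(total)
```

j=3,k=1: total = 0+3 = 3
j=3,k=2: total = 3+6 = 9
j=3,k=3: total = 9+9 = 18
j=3,k=4: total = 18+12 = 30
j=3,k=5: total = 30+15 = 45
j=4,k=1: total = 45+4 = 49
j=4,k=2: total = 49+8 = 57
j=4,k=3: total = 57+12 = 69
j=4,k=4: total = 69+16 = 85
j=4,k=5: total = 85+20 = 105
j=4,k=6: total = 105+24 = 129
j=5,k=1: total = 129+5 = 134
j=5,k=2: total = 134+10 = 144
j=5,k=3: total = 144+15 = 159
j=5,k=4: total = 159+20 = 179
j=5,k=5: total = 179+25 = 204
j=5,k=6: total = 204+30 = 234
j=5,k=7: total = 234+35 = 269

269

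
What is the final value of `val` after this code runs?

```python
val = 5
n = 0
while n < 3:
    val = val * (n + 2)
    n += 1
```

n=0: val = 5*2 = 10
n=1: val = 10*3 = 30
n=2: val = 30*4 = 120

120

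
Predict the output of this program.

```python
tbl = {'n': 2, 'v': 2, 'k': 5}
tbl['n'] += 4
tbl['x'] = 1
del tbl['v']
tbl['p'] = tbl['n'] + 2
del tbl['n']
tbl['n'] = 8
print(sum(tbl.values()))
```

tbl['n'] = 2+4 = 6 → {'n': 6, 'v': 2, 'k': 5}
tbl['x'] = 1 → {'n': 6, 'v': 2, 'k': 5, 'x': 1}
del 'v' → {'n': 6, 'k': 5, 'x': 1}
tbl['p'] = tbl['n']+2 = 8 → {'n': 6, 'k': 5, 'x': 1, 'p': 8}
del 'n' → {'k': 5, 'x': 1, 'p': 8}
tbl['n'] = 8 → {'k': 5, 'x': 1, 'p': 8, 'n': 8}
sum of values = 22

22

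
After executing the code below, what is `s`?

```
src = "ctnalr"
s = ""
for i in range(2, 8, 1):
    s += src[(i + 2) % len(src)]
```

i=2: add src[4]='l' → 'l'
i=3: add src[5]='r' → 'lr'
i=4: add src[0]='c' → 'lrc'
i=5: add src[1]='t' → 'lrct'
i=6: add src[2]='n' → 'lrctn'
i=7: add src[3]='a' → 'lrctna'

'lrctna'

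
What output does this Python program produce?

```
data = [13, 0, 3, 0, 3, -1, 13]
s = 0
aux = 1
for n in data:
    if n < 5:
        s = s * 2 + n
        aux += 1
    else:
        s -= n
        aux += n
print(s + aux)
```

-368

n=13: not <5, s = 0-13 = -13; aux=14
n=0: <5, s = (-13)*2+0 = -26; aux=15
n=3: <5, s = (-26)*2+3 = -49; aux=16
n=0: <5, s = (-49)*2+0 = -98; aux=17
n=3: <5, s = (-98)*2+3 = -193; aux=18
n=-1: <5, s = (-193)*2+(-1) = -387; aux=19
n=13: not <5, s = (-387)-13 = -400; aux=32
s+aux = (-400)+32 = -368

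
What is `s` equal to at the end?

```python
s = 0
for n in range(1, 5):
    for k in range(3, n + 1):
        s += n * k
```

n=3,k=3: s = 0+9 = 9
n=4,k=3: s = 9+12 = 21
n=4,k=4: s = 21+16 = 37

37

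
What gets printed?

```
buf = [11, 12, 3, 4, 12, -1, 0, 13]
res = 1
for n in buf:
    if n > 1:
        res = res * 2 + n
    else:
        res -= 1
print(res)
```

681

n=11: >1, res = 1*2+11 = 13
n=12: >1, res = 13*2+12 = 38
n=3: >1, res = 38*2+3 = 79
n=4: >1, res = 79*2+4 = 162
n=12: >1, res = 162*2+12 = 336
n=-1: not >1, res = 336-1 = 335
n=0: not >1, res = 335-1 = 334
n=13: >1, res = 334*2+13 = 681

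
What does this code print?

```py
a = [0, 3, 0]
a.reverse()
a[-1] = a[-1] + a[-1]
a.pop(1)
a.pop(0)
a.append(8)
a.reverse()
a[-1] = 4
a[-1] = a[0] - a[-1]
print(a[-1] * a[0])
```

32

reverse → [0, 3, 0]
a[-1] = a[-1]+a[-1] = 0+0 = 0 → [0, 3, 0]
pop(1) removes 3 → [0, 0]
pop(0) removes 0 → [0]
append 8 → [0, 8]
reverse → [8, 0]
a[-1] = 4 → [8, 4]
a[-1] = a[0]-a[-1] = 8-4 = 4 → [8, 4]
a[-1]*a[0] = 4*8 = 32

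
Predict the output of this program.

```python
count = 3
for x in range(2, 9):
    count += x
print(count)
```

38

x=2: count = 3+2 = 5
x=3: count = 5+3 = 8
x=4: count = 8+4 = 12
x=5: count = 12+5 = 17
x=6: count = 17+6 = 23
x=7: count = 23+7 = 30
x=8: count = 30+8 = 38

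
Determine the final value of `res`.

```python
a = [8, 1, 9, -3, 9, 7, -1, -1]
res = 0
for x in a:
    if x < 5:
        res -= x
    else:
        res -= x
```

x=8: not <5, res = 0-8 = -8
x=1: <5, res = (-8)-1 = -9
x=9: not <5, res = (-9)-9 = -18
x=-3: <5, res = (-18)-(-3) = -15
x=9: not <5, res = (-15)-9 = -24
x=7: not <5, res = (-24)-7 = -31
x=-1: <5, res = (-31)-(-1) = -30
x=-1: <5, res = (-30)-(-1) = -29

-29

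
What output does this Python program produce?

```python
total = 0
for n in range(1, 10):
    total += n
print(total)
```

45

n=1: total = 0+1 = 1
n=2: total = 1+2 = 3
n=3: total = 3+3 = 6
n=4: total = 6+4 = 10
n=5: total = 10+5 = 15
n=6: total = 15+6 = 21
n=7: total = 21+7 = 28
n=8: total = 28+8 = 36
n=9: total = 36+9 = 45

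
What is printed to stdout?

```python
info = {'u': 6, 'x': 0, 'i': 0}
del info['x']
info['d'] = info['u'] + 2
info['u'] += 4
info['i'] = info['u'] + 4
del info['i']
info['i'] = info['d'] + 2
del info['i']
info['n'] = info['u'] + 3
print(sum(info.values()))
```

del 'x' → {'u': 6, 'i': 0}
info['d'] = info['u']+2 = 8 → {'u': 6, 'i': 0, 'd': 8}
info['u'] = 6+4 = 10 → {'u': 10, 'i': 0, 'd': 8}
info['i'] = info['u']+4 = 14 → {'u': 10, 'i': 14, 'd': 8}
del 'i' → {'u': 10, 'd': 8}
info['i'] = info['d']+2 = 10 → {'u': 10, 'd': 8, 'i': 10}
del 'i' → {'u': 10, 'd': 8}
info['n'] = info['u']+3 = 13 → {'u': 10, 'd': 8, 'n': 13}
sum of values = 31

31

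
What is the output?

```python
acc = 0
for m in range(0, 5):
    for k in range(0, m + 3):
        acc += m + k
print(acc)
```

m=0,k=0: acc = 0+0 = 0
m=0,k=1: acc = 0+1 = 1
m=0,k=2: acc = 1+2 = 3
m=1,k=0: acc = 3+1 = 4
m=1,k=1: acc = 4+2 = 6
m=1,k=2: acc = 6+3 = 9
m=1,k=3: acc = 9+4 = 13
m=2,k=0: acc = 13+2 = 15
m=2,k=1: acc = 15+3 = 18
m=2,k=2: acc = 18+4 = 22
m=2,k=3: acc = 22+5 = 27
m=2,k=4: acc = 27+6 = 33
m=3,k=0: acc = 33+3 = 36
m=3,k=1: acc = 36+4 = 40
m=3,k=2: acc = 40+5 = 45
m=3,k=3: acc = 45+6 = 51
m=3,k=4: acc = 51+7 = 58
m=3,k=5: acc = 58+8 = 66
m=4,k=0: acc = 66+4 = 70
m=4,k=1: acc = 70+5 = 75
m=4,k=2: acc = 75+6 = 81
m=4,k=3: acc = 81+7 = 88
m=4,k=4: acc = 88+8 = 96
m=4,k=5: acc = 96+9 = 105
m=4,k=6: acc = 105+10 = 115

115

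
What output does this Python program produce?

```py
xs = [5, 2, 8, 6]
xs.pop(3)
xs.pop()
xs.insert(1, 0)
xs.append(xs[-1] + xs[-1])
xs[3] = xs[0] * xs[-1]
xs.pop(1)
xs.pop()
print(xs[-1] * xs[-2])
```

10

pop(3) removes 6 → [5, 2, 8]
pop() removes 8 → [5, 2]
insert 0 at 1 → [5, 0, 2]
append xs[-1]+xs[-1] = 2+2 = 4 → [5, 0, 2, 4]
xs[3] = xs[0]*xs[-1] = 5*4 = 20 → [5, 0, 2, 20]
pop(1) removes 0 → [5, 2, 20]
pop() removes 20 → [5, 2]
xs[-1]*xs[-2] = 2*5 = 10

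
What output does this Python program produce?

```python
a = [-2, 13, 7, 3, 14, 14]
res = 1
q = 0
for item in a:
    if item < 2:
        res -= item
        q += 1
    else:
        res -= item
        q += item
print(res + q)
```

4

item=-2: <2, res = 1-(-2) = 3; q=1
item=13: not <2, res = 3-13 = -10; q=14
item=7: not <2, res = (-10)-7 = -17; q=21
item=3: not <2, res = (-17)-3 = -20; q=24
item=14: not <2, res = (-20)-14 = -34; q=38
item=14: not <2, res = (-34)-14 = -48; q=52
res+q = (-48)+52 = 4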